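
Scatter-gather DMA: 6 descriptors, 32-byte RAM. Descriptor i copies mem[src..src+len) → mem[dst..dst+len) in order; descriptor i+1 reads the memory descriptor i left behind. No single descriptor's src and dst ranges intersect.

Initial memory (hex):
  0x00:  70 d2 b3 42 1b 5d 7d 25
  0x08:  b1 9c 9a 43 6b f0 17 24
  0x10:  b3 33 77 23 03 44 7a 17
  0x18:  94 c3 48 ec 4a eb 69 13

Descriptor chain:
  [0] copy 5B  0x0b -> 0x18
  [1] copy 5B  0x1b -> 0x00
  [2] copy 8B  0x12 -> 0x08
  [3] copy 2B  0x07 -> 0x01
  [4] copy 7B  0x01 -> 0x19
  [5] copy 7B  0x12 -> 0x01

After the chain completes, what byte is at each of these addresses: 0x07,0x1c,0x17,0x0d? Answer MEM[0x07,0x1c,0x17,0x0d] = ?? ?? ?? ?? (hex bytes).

D0: mem[0x18..0x1c] <- [43 6b f0 17 24]
D1: mem[0x00..0x04] <- [17 24 eb 69 13]
D2: mem[0x08..0x0f] <- [77 23 03 44 7a 17 43 6b]
D3: mem[0x01..0x02] <- [25 77]
D4: mem[0x19..0x1f] <- [25 77 69 13 5d 7d 25]
D5: mem[0x01..0x07] <- [77 23 03 44 7a 17 43]
query mem[0x07]=0x43, mem[0x1c]=0x13, mem[0x17]=0x17, mem[0x0d]=0x17

MEM[0x07,0x1c,0x17,0x0d] = 43 13 17 17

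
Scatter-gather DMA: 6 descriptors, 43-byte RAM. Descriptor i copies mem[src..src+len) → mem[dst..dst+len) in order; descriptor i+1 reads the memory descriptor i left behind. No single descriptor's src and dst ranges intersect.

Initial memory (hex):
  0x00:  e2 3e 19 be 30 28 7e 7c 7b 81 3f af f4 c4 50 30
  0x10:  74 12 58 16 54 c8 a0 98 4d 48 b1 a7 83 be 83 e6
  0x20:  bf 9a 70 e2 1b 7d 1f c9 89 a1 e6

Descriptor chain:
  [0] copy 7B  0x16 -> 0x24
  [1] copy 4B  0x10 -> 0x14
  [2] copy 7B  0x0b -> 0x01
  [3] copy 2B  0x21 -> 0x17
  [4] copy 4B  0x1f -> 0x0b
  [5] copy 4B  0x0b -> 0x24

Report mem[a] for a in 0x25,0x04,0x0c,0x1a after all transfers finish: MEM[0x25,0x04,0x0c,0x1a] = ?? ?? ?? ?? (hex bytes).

MEM[0x25,0x04,0x0c,0x1a] = bf 50 bf b1

  after D0: wrote 7B at 0x24 = a0984d48b1a783
  after D1: wrote 4B at 0x14 = 74125816
  after D2: wrote 7B at 0x01 = aff4c450307412
  after D3: wrote 2B at 0x17 = 9a70
  after D4: wrote 4B at 0x0b = e6bf9a70
  after D5: wrote 4B at 0x24 = e6bf9a70
query mem[0x25]=0xbf, mem[0x04]=0x50, mem[0x0c]=0xbf, mem[0x1a]=0xb1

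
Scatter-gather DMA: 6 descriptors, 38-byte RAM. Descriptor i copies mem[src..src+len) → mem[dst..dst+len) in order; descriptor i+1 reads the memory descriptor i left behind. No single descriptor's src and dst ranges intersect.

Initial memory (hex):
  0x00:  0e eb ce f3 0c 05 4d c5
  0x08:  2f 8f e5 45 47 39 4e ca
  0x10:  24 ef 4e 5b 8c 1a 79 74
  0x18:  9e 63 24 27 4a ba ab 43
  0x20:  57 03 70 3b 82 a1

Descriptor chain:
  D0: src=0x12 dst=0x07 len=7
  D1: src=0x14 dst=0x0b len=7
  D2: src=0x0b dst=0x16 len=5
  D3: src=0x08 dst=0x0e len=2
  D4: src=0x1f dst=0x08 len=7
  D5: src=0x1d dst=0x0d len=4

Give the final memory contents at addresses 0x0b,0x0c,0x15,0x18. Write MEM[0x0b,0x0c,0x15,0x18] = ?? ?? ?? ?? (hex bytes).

#0 dst[0x07+7] := {0x4e,0x5b,0x8c,0x1a,0x79,0x74,0x9e}
#1 dst[0x0b+7] := {0x8c,0x1a,0x79,0x74,0x9e,0x63,0x24}
#2 dst[0x16+5] := {0x8c,0x1a,0x79,0x74,0x9e}
#3 dst[0x0e+2] := {0x5b,0x8c}
#4 dst[0x08+7] := {0x43,0x57,0x03,0x70,0x3b,0x82,0xa1}
#5 dst[0x0d+4] := {0xba,0xab,0x43,0x57}
query mem[0x0b]=0x70, mem[0x0c]=0x3b, mem[0x15]=0x1a, mem[0x18]=0x79

MEM[0x0b,0x0c,0x15,0x18] = 70 3b 1a 79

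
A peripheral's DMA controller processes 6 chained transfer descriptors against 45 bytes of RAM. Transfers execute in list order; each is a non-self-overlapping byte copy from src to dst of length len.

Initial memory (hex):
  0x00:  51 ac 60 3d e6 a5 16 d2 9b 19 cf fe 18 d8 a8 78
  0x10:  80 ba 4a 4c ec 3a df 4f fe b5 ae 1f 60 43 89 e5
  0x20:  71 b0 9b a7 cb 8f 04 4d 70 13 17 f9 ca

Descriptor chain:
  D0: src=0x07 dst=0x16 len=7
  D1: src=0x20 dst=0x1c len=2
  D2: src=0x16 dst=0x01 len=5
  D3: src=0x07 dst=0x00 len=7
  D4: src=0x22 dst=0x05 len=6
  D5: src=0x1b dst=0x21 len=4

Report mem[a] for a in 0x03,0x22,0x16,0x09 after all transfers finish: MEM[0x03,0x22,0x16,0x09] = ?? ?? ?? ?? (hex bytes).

MEM[0x03,0x22,0x16,0x09] = cf 71 d2 04

#0 dst[0x16+7] := {0xd2,0x9b,0x19,0xcf,0xfe,0x18,0xd8}
#1 dst[0x1c+2] := {0x71,0xb0}
#2 dst[0x01+5] := {0xd2,0x9b,0x19,0xcf,0xfe}
#3 dst[0x00+7] := {0xd2,0x9b,0x19,0xcf,0xfe,0x18,0xd8}
#4 dst[0x05+6] := {0x9b,0xa7,0xcb,0x8f,0x04,0x4d}
#5 dst[0x21+4] := {0x18,0x71,0xb0,0x89}
query mem[0x03]=0xcf, mem[0x22]=0x71, mem[0x16]=0xd2, mem[0x09]=0x04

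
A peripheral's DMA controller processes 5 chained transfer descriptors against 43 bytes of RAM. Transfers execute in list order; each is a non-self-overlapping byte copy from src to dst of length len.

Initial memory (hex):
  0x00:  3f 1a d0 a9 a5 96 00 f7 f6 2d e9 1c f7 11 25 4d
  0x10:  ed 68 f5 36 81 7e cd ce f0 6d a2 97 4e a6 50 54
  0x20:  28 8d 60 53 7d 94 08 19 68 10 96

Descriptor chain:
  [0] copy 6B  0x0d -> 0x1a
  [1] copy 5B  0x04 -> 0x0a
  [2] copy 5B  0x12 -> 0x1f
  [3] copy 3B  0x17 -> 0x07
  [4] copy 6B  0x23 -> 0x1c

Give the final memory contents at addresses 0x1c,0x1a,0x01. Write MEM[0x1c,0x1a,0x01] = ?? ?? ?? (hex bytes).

#0 dst[0x1a+6] := {0x11,0x25,0x4d,0xed,0x68,0xf5}
#1 dst[0x0a+5] := {0xa5,0x96,0x00,0xf7,0xf6}
#2 dst[0x1f+5] := {0xf5,0x36,0x81,0x7e,0xcd}
#3 dst[0x07+3] := {0xce,0xf0,0x6d}
#4 dst[0x1c+6] := {0xcd,0x7d,0x94,0x08,0x19,0x68}
query mem[0x1c]=0xcd, mem[0x1a]=0x11, mem[0x01]=0x1a

MEM[0x1c,0x1a,0x01] = cd 11 1a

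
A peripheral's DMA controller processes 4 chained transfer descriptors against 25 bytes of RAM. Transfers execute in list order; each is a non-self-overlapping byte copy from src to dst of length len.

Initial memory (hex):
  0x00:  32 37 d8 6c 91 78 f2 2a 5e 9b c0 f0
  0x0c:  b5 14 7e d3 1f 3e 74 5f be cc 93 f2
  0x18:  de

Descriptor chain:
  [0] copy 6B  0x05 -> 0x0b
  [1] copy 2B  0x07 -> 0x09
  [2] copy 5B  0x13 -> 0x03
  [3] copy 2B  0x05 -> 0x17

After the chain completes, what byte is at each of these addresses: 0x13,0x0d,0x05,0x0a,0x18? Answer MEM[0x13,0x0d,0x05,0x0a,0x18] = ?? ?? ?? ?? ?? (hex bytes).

MEM[0x13,0x0d,0x05,0x0a,0x18] = 5f 2a cc 5e 93

[0] 0x05->0x0b len=6 : 78 f2 2a 5e 9b c0
[1] 0x07->0x09 len=2 : 2a 5e
[2] 0x13->0x03 len=5 : 5f be cc 93 f2
[3] 0x05->0x17 len=2 : cc 93
query mem[0x13]=0x5f, mem[0x0d]=0x2a, mem[0x05]=0xcc, mem[0x0a]=0x5e, mem[0x18]=0x93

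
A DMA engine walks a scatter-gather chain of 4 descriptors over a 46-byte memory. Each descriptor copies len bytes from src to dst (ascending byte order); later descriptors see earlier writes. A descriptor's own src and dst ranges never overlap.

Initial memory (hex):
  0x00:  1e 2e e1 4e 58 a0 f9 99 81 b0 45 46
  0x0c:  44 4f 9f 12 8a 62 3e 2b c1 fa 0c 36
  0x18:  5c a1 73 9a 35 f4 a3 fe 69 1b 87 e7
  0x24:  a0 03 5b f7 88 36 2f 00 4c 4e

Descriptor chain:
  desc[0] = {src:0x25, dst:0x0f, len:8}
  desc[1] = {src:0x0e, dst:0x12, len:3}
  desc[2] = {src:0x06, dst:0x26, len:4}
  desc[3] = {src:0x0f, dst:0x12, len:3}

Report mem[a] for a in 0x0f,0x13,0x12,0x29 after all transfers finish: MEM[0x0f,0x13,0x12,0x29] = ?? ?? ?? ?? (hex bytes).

MEM[0x0f,0x13,0x12,0x29] = 03 5b 03 b0

D0: mem[0x0f..0x16] <- [03 5b f7 88 36 2f 00 4c]
D1: mem[0x12..0x14] <- [9f 03 5b]
D2: mem[0x26..0x29] <- [f9 99 81 b0]
D3: mem[0x12..0x14] <- [03 5b f7]
query mem[0x0f]=0x03, mem[0x13]=0x5b, mem[0x12]=0x03, mem[0x29]=0xb0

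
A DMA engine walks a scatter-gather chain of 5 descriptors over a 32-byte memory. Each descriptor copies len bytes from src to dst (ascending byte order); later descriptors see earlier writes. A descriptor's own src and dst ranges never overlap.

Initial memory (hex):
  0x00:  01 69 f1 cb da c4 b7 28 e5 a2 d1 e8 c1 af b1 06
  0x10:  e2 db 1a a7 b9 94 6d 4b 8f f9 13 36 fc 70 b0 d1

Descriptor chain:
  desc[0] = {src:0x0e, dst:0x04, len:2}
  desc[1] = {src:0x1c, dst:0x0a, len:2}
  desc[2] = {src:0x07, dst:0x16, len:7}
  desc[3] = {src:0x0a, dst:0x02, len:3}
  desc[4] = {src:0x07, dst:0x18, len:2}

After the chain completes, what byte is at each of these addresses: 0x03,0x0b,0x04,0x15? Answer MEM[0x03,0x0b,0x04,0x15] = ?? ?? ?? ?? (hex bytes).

MEM[0x03,0x0b,0x04,0x15] = 70 70 c1 94

[0] 0x0e->0x04 len=2 : b1 06
[1] 0x1c->0x0a len=2 : fc 70
[2] 0x07->0x16 len=7 : 28 e5 a2 fc 70 c1 af
[3] 0x0a->0x02 len=3 : fc 70 c1
[4] 0x07->0x18 len=2 : 28 e5
query mem[0x03]=0x70, mem[0x0b]=0x70, mem[0x04]=0xc1, mem[0x15]=0x94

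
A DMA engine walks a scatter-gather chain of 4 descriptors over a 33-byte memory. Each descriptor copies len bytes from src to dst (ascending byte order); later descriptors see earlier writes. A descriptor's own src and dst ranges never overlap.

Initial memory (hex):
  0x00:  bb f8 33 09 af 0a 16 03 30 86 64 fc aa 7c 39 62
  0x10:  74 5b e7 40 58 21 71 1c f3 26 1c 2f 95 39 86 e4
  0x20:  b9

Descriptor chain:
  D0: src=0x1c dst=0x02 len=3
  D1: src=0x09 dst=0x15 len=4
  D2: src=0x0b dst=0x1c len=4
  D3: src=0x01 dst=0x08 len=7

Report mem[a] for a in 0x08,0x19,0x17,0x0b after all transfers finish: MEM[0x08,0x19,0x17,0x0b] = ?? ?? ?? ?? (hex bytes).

[0] 0x1c->0x02 len=3 : 95 39 86
[1] 0x09->0x15 len=4 : 86 64 fc aa
[2] 0x0b->0x1c len=4 : fc aa 7c 39
[3] 0x01->0x08 len=7 : f8 95 39 86 0a 16 03
query mem[0x08]=0xf8, mem[0x19]=0x26, mem[0x17]=0xfc, mem[0x0b]=0x86

MEM[0x08,0x19,0x17,0x0b] = f8 26 fc 86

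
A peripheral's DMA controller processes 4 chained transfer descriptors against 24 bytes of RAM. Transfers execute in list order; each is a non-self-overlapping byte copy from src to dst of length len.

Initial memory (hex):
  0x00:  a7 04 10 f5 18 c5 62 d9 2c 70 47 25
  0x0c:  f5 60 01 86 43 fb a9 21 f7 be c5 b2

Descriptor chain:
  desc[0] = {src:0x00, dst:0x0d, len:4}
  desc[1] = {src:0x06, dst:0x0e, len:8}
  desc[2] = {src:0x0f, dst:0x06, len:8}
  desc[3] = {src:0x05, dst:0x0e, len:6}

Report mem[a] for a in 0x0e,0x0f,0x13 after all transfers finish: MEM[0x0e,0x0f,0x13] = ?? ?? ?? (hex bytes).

D0: mem[0x0d..0x10] <- [a7 04 10 f5]
D1: mem[0x0e..0x15] <- [62 d9 2c 70 47 25 f5 a7]
D2: mem[0x06..0x0d] <- [d9 2c 70 47 25 f5 a7 c5]
D3: mem[0x0e..0x13] <- [c5 d9 2c 70 47 25]
query mem[0x0e]=0xc5, mem[0x0f]=0xd9, mem[0x13]=0x25

MEM[0x0e,0x0f,0x13] = c5 d9 25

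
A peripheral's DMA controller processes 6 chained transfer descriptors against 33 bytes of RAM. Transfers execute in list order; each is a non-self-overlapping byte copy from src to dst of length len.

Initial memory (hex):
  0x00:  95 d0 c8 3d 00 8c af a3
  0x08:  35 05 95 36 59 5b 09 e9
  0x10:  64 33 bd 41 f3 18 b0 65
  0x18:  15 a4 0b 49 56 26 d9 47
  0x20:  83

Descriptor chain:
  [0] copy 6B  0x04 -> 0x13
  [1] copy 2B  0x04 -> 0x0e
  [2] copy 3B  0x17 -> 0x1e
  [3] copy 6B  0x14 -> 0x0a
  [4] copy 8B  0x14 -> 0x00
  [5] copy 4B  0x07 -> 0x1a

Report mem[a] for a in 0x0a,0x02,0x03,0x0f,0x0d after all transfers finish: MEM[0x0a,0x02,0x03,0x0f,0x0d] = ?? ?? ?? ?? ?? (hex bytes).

[0] 0x04->0x13 len=6 : 00 8c af a3 35 05
[1] 0x04->0x0e len=2 : 00 8c
[2] 0x17->0x1e len=3 : 35 05 a4
[3] 0x14->0x0a len=6 : 8c af a3 35 05 a4
[4] 0x14->0x00 len=8 : 8c af a3 35 05 a4 0b 49
[5] 0x07->0x1a len=4 : 49 35 05 8c
query mem[0x0a]=0x8c, mem[0x02]=0xa3, mem[0x03]=0x35, mem[0x0f]=0xa4, mem[0x0d]=0x35

MEM[0x0a,0x02,0x03,0x0f,0x0d] = 8c a3 35 a4 35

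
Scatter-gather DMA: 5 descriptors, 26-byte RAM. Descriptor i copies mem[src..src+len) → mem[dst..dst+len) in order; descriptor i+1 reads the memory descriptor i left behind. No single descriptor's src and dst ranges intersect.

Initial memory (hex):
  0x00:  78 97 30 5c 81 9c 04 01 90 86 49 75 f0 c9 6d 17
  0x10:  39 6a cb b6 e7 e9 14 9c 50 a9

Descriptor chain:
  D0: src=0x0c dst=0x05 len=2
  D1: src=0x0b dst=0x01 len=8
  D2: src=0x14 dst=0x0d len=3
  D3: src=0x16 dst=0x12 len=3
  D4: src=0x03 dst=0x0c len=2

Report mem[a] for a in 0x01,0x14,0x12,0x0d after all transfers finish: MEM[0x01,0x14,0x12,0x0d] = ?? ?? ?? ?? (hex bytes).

D0: mem[0x05..0x06] <- [f0 c9]
D1: mem[0x01..0x08] <- [75 f0 c9 6d 17 39 6a cb]
D2: mem[0x0d..0x0f] <- [e7 e9 14]
D3: mem[0x12..0x14] <- [14 9c 50]
D4: mem[0x0c..0x0d] <- [c9 6d]
query mem[0x01]=0x75, mem[0x14]=0x50, mem[0x12]=0x14, mem[0x0d]=0x6d

MEM[0x01,0x14,0x12,0x0d] = 75 50 14 6d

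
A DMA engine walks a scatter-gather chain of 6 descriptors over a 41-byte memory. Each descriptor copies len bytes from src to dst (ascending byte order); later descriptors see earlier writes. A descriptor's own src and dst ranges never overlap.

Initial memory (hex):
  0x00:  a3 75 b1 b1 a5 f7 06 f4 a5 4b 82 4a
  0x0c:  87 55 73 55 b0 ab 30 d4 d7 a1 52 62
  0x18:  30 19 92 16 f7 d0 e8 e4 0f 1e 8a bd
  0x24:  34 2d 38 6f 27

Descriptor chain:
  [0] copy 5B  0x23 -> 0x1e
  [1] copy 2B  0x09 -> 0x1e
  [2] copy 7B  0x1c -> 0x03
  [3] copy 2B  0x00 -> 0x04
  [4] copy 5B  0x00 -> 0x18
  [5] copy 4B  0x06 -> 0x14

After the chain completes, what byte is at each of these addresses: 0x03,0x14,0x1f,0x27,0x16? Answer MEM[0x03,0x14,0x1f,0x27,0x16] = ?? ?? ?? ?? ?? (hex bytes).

MEM[0x03,0x14,0x1f,0x27,0x16] = f7 82 82 6f 38

[0] 0x23->0x1e len=5 : bd 34 2d 38 6f
[1] 0x09->0x1e len=2 : 4b 82
[2] 0x1c->0x03 len=7 : f7 d0 4b 82 2d 38 6f
[3] 0x00->0x04 len=2 : a3 75
[4] 0x00->0x18 len=5 : a3 75 b1 f7 a3
[5] 0x06->0x14 len=4 : 82 2d 38 6f
query mem[0x03]=0xf7, mem[0x14]=0x82, mem[0x1f]=0x82, mem[0x27]=0x6f, mem[0x16]=0x38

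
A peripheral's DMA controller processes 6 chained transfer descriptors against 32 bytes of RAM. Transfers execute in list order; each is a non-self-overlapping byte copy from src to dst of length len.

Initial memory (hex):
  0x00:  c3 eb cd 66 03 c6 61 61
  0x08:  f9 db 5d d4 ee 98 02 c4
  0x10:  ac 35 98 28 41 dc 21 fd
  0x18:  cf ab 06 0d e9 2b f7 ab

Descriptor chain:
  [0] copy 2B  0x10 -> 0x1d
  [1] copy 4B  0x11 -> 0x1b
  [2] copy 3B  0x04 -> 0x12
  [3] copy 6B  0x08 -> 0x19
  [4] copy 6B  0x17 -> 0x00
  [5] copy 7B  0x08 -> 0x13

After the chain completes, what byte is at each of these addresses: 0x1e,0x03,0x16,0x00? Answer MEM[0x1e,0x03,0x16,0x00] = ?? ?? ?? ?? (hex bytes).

D0: mem[0x1d..0x1e] <- [ac 35]
D1: mem[0x1b..0x1e] <- [35 98 28 41]
D2: mem[0x12..0x14] <- [03 c6 61]
D3: mem[0x19..0x1e] <- [f9 db 5d d4 ee 98]
D4: mem[0x00..0x05] <- [fd cf f9 db 5d d4]
D5: mem[0x13..0x19] <- [f9 db 5d d4 ee 98 02]
query mem[0x1e]=0x98, mem[0x03]=0xdb, mem[0x16]=0xd4, mem[0x00]=0xfd

MEM[0x1e,0x03,0x16,0x00] = 98 db d4 fd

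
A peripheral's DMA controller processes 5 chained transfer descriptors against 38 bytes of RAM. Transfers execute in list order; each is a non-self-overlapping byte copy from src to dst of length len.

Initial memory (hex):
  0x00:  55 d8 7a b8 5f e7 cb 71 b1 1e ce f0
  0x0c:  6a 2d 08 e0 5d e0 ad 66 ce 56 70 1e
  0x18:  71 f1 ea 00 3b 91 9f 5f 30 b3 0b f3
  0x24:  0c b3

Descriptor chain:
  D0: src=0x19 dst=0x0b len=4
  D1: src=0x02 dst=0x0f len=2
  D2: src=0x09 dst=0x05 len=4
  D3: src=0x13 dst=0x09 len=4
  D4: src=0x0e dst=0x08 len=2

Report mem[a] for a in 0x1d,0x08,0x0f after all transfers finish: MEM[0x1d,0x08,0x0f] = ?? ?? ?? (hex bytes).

MEM[0x1d,0x08,0x0f] = 91 3b 7a

D0: mem[0x0b..0x0e] <- [f1 ea 00 3b]
D1: mem[0x0f..0x10] <- [7a b8]
D2: mem[0x05..0x08] <- [1e ce f1 ea]
D3: mem[0x09..0x0c] <- [66 ce 56 70]
D4: mem[0x08..0x09] <- [3b 7a]
query mem[0x1d]=0x91, mem[0x08]=0x3b, mem[0x0f]=0x7a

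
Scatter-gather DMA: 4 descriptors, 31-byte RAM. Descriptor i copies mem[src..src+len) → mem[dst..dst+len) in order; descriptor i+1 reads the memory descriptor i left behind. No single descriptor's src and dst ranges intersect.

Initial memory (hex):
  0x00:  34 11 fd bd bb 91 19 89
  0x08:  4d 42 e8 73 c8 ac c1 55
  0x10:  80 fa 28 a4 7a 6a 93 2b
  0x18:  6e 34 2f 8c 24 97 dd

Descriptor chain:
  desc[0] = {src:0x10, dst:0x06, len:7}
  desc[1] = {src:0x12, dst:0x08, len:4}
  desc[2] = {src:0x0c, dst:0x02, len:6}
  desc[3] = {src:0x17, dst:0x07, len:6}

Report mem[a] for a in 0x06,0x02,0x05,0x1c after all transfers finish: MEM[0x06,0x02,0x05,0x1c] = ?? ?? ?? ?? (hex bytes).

#0 dst[0x06+7] := {0x80,0xfa,0x28,0xa4,0x7a,0x6a,0x93}
#1 dst[0x08+4] := {0x28,0xa4,0x7a,0x6a}
#2 dst[0x02+6] := {0x93,0xac,0xc1,0x55,0x80,0xfa}
#3 dst[0x07+6] := {0x2b,0x6e,0x34,0x2f,0x8c,0x24}
query mem[0x06]=0x80, mem[0x02]=0x93, mem[0x05]=0x55, mem[0x1c]=0x24

MEM[0x06,0x02,0x05,0x1c] = 80 93 55 24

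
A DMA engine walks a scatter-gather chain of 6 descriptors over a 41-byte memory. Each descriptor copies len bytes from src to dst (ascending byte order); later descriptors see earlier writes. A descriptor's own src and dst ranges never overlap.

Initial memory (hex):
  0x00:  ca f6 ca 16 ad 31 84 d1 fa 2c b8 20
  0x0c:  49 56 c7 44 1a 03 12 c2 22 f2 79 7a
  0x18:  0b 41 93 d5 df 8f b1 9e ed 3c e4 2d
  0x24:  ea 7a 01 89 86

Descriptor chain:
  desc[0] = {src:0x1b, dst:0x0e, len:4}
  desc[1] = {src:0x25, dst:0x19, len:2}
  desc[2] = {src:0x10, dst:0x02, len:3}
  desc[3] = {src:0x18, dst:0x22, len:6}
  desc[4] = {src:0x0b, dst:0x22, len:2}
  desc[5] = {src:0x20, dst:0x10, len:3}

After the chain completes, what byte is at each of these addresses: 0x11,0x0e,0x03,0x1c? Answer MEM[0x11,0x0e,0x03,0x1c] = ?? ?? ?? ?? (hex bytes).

MEM[0x11,0x0e,0x03,0x1c] = 3c d5 b1 df

  after D0: wrote 4B at 0x0e = d5df8fb1
  after D1: wrote 2B at 0x19 = 7a01
  after D2: wrote 3B at 0x02 = 8fb112
  after D3: wrote 6B at 0x22 = 0b7a01d5df8f
  after D4: wrote 2B at 0x22 = 2049
  after D5: wrote 3B at 0x10 = ed3c20
query mem[0x11]=0x3c, mem[0x0e]=0xd5, mem[0x03]=0xb1, mem[0x1c]=0xdf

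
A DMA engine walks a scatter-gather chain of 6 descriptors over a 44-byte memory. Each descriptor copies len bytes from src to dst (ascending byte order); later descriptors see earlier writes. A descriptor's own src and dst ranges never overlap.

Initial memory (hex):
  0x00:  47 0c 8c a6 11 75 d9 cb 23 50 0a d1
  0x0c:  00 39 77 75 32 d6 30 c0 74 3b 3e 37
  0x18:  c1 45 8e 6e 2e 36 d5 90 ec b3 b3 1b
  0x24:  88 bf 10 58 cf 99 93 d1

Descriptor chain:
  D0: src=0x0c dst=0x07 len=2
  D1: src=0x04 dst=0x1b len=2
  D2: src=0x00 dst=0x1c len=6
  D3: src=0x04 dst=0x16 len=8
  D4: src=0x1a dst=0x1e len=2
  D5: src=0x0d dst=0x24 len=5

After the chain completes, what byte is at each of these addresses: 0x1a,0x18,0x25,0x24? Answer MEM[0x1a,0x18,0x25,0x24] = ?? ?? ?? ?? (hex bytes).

MEM[0x1a,0x18,0x25,0x24] = 39 d9 77 39

  after D0: wrote 2B at 0x07 = 0039
  after D1: wrote 2B at 0x1b = 1175
  after D2: wrote 6B at 0x1c = 470c8ca61175
  after D3: wrote 8B at 0x16 = 1175d90039500ad1
  after D4: wrote 2B at 0x1e = 3950
  after D5: wrote 5B at 0x24 = 39777532d6
query mem[0x1a]=0x39, mem[0x18]=0xd9, mem[0x25]=0x77, mem[0x24]=0x39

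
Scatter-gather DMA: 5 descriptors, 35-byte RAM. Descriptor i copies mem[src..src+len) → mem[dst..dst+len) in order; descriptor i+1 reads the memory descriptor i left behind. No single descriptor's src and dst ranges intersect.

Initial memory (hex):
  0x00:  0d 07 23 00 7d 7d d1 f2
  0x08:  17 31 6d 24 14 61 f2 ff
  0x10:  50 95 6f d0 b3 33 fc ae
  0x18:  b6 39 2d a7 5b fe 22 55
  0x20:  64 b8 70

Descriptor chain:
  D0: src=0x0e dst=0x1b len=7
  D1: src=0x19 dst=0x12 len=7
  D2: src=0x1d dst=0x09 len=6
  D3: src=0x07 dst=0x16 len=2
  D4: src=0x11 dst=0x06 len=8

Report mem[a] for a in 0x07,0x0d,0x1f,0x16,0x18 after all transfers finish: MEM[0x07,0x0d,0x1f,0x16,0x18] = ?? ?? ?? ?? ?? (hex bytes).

  after D0: wrote 7B at 0x1b = f2ff50956fd0b3
  after D1: wrote 7B at 0x12 = 392df2ff50956f
  after D2: wrote 6B at 0x09 = 50956fd0b370
  after D3: wrote 2B at 0x16 = f217
  after D4: wrote 8B at 0x06 = 95392df2fff2176f
query mem[0x07]=0x39, mem[0x0d]=0x6f, mem[0x1f]=0x6f, mem[0x16]=0xf2, mem[0x18]=0x6f

MEM[0x07,0x0d,0x1f,0x16,0x18] = 39 6f 6f f2 6f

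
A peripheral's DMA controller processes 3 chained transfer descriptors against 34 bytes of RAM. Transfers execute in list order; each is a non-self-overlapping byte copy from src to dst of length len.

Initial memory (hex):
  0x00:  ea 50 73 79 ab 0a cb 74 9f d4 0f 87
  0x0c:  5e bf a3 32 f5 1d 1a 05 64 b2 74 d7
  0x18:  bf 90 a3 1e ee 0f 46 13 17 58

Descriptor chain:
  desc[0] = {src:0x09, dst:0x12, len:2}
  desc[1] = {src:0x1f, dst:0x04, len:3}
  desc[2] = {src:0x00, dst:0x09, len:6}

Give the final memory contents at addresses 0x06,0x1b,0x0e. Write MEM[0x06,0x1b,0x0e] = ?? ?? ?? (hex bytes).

MEM[0x06,0x1b,0x0e] = 58 1e 17

[0] 0x09->0x12 len=2 : d4 0f
[1] 0x1f->0x04 len=3 : 13 17 58
[2] 0x00->0x09 len=6 : ea 50 73 79 13 17
query mem[0x06]=0x58, mem[0x1b]=0x1e, mem[0x0e]=0x17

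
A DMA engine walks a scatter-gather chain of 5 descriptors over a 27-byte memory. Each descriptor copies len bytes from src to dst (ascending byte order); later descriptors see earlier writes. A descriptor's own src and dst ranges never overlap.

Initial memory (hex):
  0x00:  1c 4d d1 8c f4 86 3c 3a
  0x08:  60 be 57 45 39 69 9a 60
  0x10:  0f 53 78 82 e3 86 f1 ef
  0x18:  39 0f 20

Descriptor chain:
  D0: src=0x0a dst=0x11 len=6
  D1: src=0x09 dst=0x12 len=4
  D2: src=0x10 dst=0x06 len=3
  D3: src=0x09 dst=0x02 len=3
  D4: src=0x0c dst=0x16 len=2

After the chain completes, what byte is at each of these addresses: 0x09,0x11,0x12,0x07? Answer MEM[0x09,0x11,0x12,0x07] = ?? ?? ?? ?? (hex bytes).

MEM[0x09,0x11,0x12,0x07] = be 57 be 57

#0 dst[0x11+6] := {0x57,0x45,0x39,0x69,0x9a,0x60}
#1 dst[0x12+4] := {0xbe,0x57,0x45,0x39}
#2 dst[0x06+3] := {0x0f,0x57,0xbe}
#3 dst[0x02+3] := {0xbe,0x57,0x45}
#4 dst[0x16+2] := {0x39,0x69}
query mem[0x09]=0xbe, mem[0x11]=0x57, mem[0x12]=0xbe, mem[0x07]=0x57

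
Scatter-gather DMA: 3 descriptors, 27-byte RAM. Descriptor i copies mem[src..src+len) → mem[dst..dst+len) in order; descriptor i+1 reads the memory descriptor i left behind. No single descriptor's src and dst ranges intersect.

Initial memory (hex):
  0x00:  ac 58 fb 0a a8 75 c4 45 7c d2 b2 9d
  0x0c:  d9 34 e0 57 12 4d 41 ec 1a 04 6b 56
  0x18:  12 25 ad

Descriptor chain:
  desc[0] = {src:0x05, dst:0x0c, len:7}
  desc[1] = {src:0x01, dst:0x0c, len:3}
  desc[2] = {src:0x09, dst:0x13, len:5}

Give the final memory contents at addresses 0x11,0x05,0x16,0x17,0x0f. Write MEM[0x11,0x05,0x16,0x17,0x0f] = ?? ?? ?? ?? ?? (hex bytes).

  after D0: wrote 7B at 0x0c = 75c4457cd2b29d
  after D1: wrote 3B at 0x0c = 58fb0a
  after D2: wrote 5B at 0x13 = d2b29d58fb
query mem[0x11]=0xb2, mem[0x05]=0x75, mem[0x16]=0x58, mem[0x17]=0xfb, mem[0x0f]=0x7c

MEM[0x11,0x05,0x16,0x17,0x0f] = b2 75 58 fb 7c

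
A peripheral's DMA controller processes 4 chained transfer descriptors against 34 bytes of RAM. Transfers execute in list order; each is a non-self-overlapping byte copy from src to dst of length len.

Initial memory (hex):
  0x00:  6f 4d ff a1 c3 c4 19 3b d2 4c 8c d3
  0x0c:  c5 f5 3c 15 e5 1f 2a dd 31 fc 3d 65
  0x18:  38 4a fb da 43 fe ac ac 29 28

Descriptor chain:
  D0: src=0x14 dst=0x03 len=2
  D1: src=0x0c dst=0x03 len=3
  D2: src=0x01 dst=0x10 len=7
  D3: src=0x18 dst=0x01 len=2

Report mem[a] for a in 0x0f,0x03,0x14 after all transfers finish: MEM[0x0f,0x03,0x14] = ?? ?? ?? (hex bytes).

D0: mem[0x03..0x04] <- [31 fc]
D1: mem[0x03..0x05] <- [c5 f5 3c]
D2: mem[0x10..0x16] <- [4d ff c5 f5 3c 19 3b]
D3: mem[0x01..0x02] <- [38 4a]
query mem[0x0f]=0x15, mem[0x03]=0xc5, mem[0x14]=0x3c

MEM[0x0f,0x03,0x14] = 15 c5 3c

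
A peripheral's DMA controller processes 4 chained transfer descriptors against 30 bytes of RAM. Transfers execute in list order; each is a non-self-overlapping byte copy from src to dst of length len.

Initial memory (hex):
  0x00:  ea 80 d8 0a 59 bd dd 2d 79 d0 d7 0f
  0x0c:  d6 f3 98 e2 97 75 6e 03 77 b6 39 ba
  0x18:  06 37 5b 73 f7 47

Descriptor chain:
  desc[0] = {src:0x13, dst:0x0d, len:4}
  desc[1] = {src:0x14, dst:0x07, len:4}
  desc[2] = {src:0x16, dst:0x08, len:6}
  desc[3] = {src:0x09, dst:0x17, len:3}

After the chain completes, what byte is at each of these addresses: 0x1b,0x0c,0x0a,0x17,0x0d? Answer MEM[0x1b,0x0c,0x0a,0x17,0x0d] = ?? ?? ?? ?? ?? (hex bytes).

MEM[0x1b,0x0c,0x0a,0x17,0x0d] = 73 5b 06 ba 73

D0: mem[0x0d..0x10] <- [03 77 b6 39]
D1: mem[0x07..0x0a] <- [77 b6 39 ba]
D2: mem[0x08..0x0d] <- [39 ba 06 37 5b 73]
D3: mem[0x17..0x19] <- [ba 06 37]
query mem[0x1b]=0x73, mem[0x0c]=0x5b, mem[0x0a]=0x06, mem[0x17]=0xba, mem[0x0d]=0x73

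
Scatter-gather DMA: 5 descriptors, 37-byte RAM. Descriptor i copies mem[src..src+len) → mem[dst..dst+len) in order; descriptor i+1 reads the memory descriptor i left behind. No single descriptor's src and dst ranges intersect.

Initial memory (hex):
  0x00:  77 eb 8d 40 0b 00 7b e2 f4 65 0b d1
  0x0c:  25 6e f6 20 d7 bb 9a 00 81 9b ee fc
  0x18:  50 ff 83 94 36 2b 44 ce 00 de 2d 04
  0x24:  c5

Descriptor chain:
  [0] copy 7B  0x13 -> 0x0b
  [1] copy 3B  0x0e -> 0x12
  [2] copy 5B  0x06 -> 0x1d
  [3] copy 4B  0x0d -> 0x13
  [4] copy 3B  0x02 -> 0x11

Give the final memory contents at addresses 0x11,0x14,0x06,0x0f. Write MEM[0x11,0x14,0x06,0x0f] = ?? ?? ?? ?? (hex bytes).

MEM[0x11,0x14,0x06,0x0f] = 8d ee 7b fc

  after D0: wrote 7B at 0x0b = 00819beefc50ff
  after D1: wrote 3B at 0x12 = eefc50
  after D2: wrote 5B at 0x1d = 7be2f4650b
  after D3: wrote 4B at 0x13 = 9beefc50
  after D4: wrote 3B at 0x11 = 8d400b
query mem[0x11]=0x8d, mem[0x14]=0xee, mem[0x06]=0x7b, mem[0x0f]=0xfc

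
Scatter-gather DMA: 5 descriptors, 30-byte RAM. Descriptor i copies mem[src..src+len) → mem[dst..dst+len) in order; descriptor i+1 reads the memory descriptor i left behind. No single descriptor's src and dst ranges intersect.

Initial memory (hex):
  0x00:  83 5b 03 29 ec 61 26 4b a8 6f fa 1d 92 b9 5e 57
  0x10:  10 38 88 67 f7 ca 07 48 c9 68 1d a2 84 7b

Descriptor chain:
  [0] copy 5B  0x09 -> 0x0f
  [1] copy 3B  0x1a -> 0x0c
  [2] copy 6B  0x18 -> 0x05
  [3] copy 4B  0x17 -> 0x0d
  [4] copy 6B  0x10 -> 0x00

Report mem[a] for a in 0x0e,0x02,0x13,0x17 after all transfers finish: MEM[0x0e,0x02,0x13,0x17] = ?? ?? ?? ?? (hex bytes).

[0] 0x09->0x0f len=5 : 6f fa 1d 92 b9
[1] 0x1a->0x0c len=3 : 1d a2 84
[2] 0x18->0x05 len=6 : c9 68 1d a2 84 7b
[3] 0x17->0x0d len=4 : 48 c9 68 1d
[4] 0x10->0x00 len=6 : 1d 1d 92 b9 f7 ca
query mem[0x0e]=0xc9, mem[0x02]=0x92, mem[0x13]=0xb9, mem[0x17]=0x48

MEM[0x0e,0x02,0x13,0x17] = c9 92 b9 48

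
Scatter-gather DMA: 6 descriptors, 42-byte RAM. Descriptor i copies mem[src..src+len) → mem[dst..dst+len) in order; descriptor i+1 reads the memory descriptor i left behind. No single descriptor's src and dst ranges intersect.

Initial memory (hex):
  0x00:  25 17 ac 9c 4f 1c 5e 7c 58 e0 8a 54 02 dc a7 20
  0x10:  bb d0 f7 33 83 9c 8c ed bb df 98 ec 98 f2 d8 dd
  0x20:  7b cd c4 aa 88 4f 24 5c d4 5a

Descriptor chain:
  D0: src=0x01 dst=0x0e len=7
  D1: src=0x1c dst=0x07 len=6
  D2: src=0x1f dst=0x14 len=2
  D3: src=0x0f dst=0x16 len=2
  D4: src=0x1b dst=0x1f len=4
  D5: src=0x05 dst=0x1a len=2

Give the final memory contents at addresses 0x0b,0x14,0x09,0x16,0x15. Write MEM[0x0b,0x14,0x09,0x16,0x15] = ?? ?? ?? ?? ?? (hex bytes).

MEM[0x0b,0x14,0x09,0x16,0x15] = 7b dd d8 ac 7b

  after D0: wrote 7B at 0x0e = 17ac9c4f1c5e7c
  after D1: wrote 6B at 0x07 = 98f2d8dd7bcd
  after D2: wrote 2B at 0x14 = dd7b
  after D3: wrote 2B at 0x16 = ac9c
  after D4: wrote 4B at 0x1f = ec98f2d8
  after D5: wrote 2B at 0x1a = 1c5e
query mem[0x0b]=0x7b, mem[0x14]=0xdd, mem[0x09]=0xd8, mem[0x16]=0xac, mem[0x15]=0x7b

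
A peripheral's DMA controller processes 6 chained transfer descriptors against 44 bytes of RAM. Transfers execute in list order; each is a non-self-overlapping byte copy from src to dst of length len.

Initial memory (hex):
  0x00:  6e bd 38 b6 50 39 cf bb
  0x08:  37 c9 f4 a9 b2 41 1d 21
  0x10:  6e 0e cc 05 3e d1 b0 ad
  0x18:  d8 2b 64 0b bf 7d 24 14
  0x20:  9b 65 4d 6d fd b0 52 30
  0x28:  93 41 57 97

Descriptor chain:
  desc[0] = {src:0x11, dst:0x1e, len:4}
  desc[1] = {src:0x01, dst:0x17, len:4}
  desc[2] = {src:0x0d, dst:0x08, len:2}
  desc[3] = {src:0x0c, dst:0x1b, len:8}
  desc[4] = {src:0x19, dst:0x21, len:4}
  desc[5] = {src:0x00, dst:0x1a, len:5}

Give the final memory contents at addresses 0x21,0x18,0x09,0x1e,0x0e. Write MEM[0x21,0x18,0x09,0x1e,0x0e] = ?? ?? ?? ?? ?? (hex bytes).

[0] 0x11->0x1e len=4 : 0e cc 05 3e
[1] 0x01->0x17 len=4 : bd 38 b6 50
[2] 0x0d->0x08 len=2 : 41 1d
[3] 0x0c->0x1b len=8 : b2 41 1d 21 6e 0e cc 05
[4] 0x19->0x21 len=4 : b6 50 b2 41
[5] 0x00->0x1a len=5 : 6e bd 38 b6 50
query mem[0x21]=0xb6, mem[0x18]=0x38, mem[0x09]=0x1d, mem[0x1e]=0x50, mem[0x0e]=0x1d

MEM[0x21,0x18,0x09,0x1e,0x0e] = b6 38 1d 50 1d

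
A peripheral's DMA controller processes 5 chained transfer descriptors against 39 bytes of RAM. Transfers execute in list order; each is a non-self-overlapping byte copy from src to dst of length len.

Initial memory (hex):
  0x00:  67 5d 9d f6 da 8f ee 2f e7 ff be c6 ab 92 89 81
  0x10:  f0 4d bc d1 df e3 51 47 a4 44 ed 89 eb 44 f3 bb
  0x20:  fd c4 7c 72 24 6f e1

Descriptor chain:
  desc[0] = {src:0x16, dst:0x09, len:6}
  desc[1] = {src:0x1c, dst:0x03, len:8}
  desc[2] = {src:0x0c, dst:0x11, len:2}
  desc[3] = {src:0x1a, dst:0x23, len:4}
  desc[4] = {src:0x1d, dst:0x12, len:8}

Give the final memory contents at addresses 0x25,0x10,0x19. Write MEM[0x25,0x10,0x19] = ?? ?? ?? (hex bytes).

MEM[0x25,0x10,0x19] = eb f0 89

[0] 0x16->0x09 len=6 : 51 47 a4 44 ed 89
[1] 0x1c->0x03 len=8 : eb 44 f3 bb fd c4 7c 72
[2] 0x0c->0x11 len=2 : 44 ed
[3] 0x1a->0x23 len=4 : ed 89 eb 44
[4] 0x1d->0x12 len=8 : 44 f3 bb fd c4 7c ed 89
query mem[0x25]=0xeb, mem[0x10]=0xf0, mem[0x19]=0x89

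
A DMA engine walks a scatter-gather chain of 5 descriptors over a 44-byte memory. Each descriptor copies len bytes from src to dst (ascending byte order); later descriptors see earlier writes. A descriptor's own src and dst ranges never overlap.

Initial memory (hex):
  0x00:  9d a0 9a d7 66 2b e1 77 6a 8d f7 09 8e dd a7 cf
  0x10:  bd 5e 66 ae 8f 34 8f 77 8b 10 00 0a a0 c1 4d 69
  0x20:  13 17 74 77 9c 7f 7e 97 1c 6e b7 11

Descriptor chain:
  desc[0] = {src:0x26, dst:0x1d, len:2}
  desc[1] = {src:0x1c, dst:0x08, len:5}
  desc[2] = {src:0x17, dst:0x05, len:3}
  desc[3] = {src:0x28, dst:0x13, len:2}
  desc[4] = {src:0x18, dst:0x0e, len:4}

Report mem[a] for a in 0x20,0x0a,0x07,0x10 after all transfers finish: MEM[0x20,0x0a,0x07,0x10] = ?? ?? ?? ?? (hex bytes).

D0: mem[0x1d..0x1e] <- [7e 97]
D1: mem[0x08..0x0c] <- [a0 7e 97 69 13]
D2: mem[0x05..0x07] <- [77 8b 10]
D3: mem[0x13..0x14] <- [1c 6e]
D4: mem[0x0e..0x11] <- [8b 10 00 0a]
query mem[0x20]=0x13, mem[0x0a]=0x97, mem[0x07]=0x10, mem[0x10]=0x00

MEM[0x20,0x0a,0x07,0x10] = 13 97 10 00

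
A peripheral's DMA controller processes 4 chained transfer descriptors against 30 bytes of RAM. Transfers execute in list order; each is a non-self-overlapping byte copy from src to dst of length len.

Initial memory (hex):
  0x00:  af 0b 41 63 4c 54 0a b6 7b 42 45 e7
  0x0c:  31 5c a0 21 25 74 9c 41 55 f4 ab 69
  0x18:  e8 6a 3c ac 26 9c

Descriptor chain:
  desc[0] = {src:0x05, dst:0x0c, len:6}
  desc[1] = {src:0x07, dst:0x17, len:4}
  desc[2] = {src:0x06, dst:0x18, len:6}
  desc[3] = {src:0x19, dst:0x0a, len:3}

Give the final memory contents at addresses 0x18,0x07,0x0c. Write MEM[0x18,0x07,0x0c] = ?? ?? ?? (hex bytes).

  after D0: wrote 6B at 0x0c = 540ab67b4245
  after D1: wrote 4B at 0x17 = b67b4245
  after D2: wrote 6B at 0x18 = 0ab67b4245e7
  after D3: wrote 3B at 0x0a = b67b42
query mem[0x18]=0x0a, mem[0x07]=0xb6, mem[0x0c]=0x42

MEM[0x18,0x07,0x0c] = 0a b6 42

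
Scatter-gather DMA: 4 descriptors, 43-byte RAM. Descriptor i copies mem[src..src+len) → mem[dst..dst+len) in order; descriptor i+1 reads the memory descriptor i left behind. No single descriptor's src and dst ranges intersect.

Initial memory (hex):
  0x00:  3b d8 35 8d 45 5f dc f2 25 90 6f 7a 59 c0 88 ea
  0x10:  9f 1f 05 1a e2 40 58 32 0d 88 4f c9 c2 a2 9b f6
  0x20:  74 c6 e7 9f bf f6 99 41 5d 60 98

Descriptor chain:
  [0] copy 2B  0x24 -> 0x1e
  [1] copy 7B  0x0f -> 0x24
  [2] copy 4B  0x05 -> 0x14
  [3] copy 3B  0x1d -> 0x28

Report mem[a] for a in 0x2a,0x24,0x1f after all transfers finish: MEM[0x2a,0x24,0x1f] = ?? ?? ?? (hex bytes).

MEM[0x2a,0x24,0x1f] = f6 ea f6

D0: mem[0x1e..0x1f] <- [bf f6]
D1: mem[0x24..0x2a] <- [ea 9f 1f 05 1a e2 40]
D2: mem[0x14..0x17] <- [5f dc f2 25]
D3: mem[0x28..0x2a] <- [a2 bf f6]
query mem[0x2a]=0xf6, mem[0x24]=0xea, mem[0x1f]=0xf6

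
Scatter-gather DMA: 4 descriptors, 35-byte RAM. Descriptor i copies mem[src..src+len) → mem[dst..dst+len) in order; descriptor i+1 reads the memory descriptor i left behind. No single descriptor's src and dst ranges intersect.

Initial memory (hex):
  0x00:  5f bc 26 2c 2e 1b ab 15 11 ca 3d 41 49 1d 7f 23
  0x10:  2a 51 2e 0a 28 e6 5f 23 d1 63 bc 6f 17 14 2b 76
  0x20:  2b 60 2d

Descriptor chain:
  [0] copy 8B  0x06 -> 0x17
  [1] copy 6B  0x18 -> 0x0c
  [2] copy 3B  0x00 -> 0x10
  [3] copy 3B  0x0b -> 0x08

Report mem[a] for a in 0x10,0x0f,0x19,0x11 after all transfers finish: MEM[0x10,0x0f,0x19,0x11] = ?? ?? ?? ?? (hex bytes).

MEM[0x10,0x0f,0x19,0x11] = 5f 3d 11 bc

  after D0: wrote 8B at 0x17 = ab1511ca3d41491d
  after D1: wrote 6B at 0x0c = 1511ca3d4149
  after D2: wrote 3B at 0x10 = 5fbc26
  after D3: wrote 3B at 0x08 = 411511
query mem[0x10]=0x5f, mem[0x0f]=0x3d, mem[0x19]=0x11, mem[0x11]=0xbc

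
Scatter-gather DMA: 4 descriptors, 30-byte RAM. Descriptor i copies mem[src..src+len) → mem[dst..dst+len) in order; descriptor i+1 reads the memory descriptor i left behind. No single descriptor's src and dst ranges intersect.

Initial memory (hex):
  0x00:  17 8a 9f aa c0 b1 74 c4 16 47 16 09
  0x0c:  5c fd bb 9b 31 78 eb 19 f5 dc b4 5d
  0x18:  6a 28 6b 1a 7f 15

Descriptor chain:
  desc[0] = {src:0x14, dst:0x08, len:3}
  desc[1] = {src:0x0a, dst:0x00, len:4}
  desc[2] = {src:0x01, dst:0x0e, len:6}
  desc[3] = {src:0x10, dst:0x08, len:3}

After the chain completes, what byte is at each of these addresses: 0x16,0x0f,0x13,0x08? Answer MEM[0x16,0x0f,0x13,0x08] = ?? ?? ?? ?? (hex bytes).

MEM[0x16,0x0f,0x13,0x08] = b4 5c 74 fd

D0: mem[0x08..0x0a] <- [f5 dc b4]
D1: mem[0x00..0x03] <- [b4 09 5c fd]
D2: mem[0x0e..0x13] <- [09 5c fd c0 b1 74]
D3: mem[0x08..0x0a] <- [fd c0 b1]
query mem[0x16]=0xb4, mem[0x0f]=0x5c, mem[0x13]=0x74, mem[0x08]=0xfd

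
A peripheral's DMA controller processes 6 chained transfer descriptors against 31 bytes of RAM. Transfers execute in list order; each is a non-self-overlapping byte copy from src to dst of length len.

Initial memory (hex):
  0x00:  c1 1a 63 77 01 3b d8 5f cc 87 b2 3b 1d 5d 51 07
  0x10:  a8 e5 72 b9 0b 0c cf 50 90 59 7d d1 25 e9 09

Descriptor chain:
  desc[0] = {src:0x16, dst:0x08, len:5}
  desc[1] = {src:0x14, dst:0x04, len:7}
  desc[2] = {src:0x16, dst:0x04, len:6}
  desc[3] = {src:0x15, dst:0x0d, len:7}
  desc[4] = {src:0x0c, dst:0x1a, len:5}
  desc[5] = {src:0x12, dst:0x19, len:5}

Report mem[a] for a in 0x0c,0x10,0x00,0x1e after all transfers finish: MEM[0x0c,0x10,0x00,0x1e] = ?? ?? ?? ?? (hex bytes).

MEM[0x0c,0x10,0x00,0x1e] = 7d 90 c1 90

  after D0: wrote 5B at 0x08 = cf5090597d
  after D1: wrote 7B at 0x04 = 0b0ccf5090597d
  after D2: wrote 6B at 0x04 = cf5090597dd1
  after D3: wrote 7B at 0x0d = 0ccf5090597dd1
  after D4: wrote 5B at 0x1a = 7d0ccf5090
  after D5: wrote 5B at 0x19 = 7dd10b0ccf
query mem[0x0c]=0x7d, mem[0x10]=0x90, mem[0x00]=0xc1, mem[0x1e]=0x90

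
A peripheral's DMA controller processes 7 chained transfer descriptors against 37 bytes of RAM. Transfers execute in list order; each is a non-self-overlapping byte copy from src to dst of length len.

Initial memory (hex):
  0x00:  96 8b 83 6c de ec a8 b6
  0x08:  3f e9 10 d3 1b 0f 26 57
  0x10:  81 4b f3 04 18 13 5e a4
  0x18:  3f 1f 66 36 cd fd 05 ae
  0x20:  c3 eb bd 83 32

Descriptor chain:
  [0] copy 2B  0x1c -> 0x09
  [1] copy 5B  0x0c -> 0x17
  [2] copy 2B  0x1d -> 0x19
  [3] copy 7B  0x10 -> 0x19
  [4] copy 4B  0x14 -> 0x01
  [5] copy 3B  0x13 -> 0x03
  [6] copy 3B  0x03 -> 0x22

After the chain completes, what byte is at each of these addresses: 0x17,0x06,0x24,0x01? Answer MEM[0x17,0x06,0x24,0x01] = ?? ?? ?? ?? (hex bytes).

  after D0: wrote 2B at 0x09 = cdfd
  after D1: wrote 5B at 0x17 = 1b0f265781
  after D2: wrote 2B at 0x19 = fd05
  after D3: wrote 7B at 0x19 = 814bf30418135e
  after D4: wrote 4B at 0x01 = 18135e1b
  after D5: wrote 3B at 0x03 = 041813
  after D6: wrote 3B at 0x22 = 041813
query mem[0x17]=0x1b, mem[0x06]=0xa8, mem[0x24]=0x13, mem[0x01]=0x18

MEM[0x17,0x06,0x24,0x01] = 1b a8 13 18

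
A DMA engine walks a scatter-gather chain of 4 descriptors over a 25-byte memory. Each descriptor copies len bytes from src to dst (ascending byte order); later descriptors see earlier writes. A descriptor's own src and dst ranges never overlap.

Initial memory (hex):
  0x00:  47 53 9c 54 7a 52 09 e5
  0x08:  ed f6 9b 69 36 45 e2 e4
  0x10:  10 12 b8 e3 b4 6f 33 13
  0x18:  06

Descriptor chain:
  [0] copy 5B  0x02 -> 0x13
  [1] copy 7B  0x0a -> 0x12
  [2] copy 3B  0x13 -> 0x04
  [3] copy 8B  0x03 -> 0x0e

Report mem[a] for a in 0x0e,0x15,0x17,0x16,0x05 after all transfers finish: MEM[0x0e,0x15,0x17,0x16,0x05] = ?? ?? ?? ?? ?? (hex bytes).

  after D0: wrote 5B at 0x13 = 9c547a5209
  after D1: wrote 7B at 0x12 = 9b693645e2e410
  after D2: wrote 3B at 0x04 = 693645
  after D3: wrote 8B at 0x0e = 54693645e5edf69b
query mem[0x0e]=0x54, mem[0x15]=0x9b, mem[0x17]=0xe4, mem[0x16]=0xe2, mem[0x05]=0x36

MEM[0x0e,0x15,0x17,0x16,0x05] = 54 9b e4 e2 36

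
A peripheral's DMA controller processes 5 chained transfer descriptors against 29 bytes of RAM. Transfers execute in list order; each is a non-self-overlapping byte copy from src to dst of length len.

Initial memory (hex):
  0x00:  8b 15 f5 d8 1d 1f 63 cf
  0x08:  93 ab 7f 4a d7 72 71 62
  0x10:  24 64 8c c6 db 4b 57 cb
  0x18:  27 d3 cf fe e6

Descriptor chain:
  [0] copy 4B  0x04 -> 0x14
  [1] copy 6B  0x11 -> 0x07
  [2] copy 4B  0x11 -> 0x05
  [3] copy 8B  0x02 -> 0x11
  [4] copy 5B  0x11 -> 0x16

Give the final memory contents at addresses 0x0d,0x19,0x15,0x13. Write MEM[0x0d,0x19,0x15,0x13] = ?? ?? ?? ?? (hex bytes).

D0: mem[0x14..0x17] <- [1d 1f 63 cf]
D1: mem[0x07..0x0c] <- [64 8c c6 1d 1f 63]
D2: mem[0x05..0x08] <- [64 8c c6 1d]
D3: mem[0x11..0x18] <- [f5 d8 1d 64 8c c6 1d c6]
D4: mem[0x16..0x1a] <- [f5 d8 1d 64 8c]
query mem[0x0d]=0x72, mem[0x19]=0x64, mem[0x15]=0x8c, mem[0x13]=0x1d

MEM[0x0d,0x19,0x15,0x13] = 72 64 8c 1d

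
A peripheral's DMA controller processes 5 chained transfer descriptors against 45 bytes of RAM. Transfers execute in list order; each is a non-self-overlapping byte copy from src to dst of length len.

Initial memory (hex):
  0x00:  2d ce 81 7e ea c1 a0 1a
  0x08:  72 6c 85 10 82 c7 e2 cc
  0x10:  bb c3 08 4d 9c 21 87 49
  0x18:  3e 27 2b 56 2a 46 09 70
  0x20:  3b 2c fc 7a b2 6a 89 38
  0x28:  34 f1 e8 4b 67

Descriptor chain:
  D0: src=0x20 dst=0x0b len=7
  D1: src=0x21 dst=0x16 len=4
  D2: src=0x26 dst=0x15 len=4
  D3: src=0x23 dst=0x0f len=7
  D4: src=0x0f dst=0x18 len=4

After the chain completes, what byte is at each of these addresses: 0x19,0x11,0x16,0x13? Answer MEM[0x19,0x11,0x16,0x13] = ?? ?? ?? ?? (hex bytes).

MEM[0x19,0x11,0x16,0x13] = b2 6a 38 38

[0] 0x20->0x0b len=7 : 3b 2c fc 7a b2 6a 89
[1] 0x21->0x16 len=4 : 2c fc 7a b2
[2] 0x26->0x15 len=4 : 89 38 34 f1
[3] 0x23->0x0f len=7 : 7a b2 6a 89 38 34 f1
[4] 0x0f->0x18 len=4 : 7a b2 6a 89
query mem[0x19]=0xb2, mem[0x11]=0x6a, mem[0x16]=0x38, mem[0x13]=0x38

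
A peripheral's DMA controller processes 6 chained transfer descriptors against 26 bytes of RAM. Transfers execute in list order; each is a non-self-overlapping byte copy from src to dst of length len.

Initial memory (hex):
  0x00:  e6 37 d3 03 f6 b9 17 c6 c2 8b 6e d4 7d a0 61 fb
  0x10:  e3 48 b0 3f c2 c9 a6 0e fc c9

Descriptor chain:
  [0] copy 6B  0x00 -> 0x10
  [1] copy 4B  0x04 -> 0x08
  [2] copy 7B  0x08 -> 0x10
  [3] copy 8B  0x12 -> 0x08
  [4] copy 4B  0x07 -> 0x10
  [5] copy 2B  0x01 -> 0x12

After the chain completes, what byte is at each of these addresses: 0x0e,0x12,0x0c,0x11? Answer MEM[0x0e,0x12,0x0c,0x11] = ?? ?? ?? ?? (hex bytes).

MEM[0x0e,0x12,0x0c,0x11] = fc 37 61 17

  after D0: wrote 6B at 0x10 = e637d303f6b9
  after D1: wrote 4B at 0x08 = f6b917c6
  after D2: wrote 7B at 0x10 = f6b917c67da061
  after D3: wrote 8B at 0x08 = 17c67da0610efcc9
  after D4: wrote 4B at 0x10 = c617c67d
  after D5: wrote 2B at 0x12 = 37d3
query mem[0x0e]=0xfc, mem[0x12]=0x37, mem[0x0c]=0x61, mem[0x11]=0x17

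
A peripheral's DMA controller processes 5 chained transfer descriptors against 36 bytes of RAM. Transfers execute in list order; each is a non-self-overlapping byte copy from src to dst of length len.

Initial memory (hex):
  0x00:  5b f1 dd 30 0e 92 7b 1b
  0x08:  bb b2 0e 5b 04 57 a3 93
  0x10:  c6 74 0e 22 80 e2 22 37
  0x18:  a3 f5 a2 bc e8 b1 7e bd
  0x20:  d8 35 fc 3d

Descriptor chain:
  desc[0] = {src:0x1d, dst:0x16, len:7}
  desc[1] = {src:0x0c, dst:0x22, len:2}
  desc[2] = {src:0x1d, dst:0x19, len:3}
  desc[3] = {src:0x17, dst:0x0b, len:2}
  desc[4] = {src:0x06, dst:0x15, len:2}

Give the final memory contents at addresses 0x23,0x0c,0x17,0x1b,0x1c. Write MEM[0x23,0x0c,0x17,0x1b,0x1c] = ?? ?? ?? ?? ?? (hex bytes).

MEM[0x23,0x0c,0x17,0x1b,0x1c] = 57 bd 7e bd 3d

#0 dst[0x16+7] := {0xb1,0x7e,0xbd,0xd8,0x35,0xfc,0x3d}
#1 dst[0x22+2] := {0x04,0x57}
#2 dst[0x19+3] := {0xb1,0x7e,0xbd}
#3 dst[0x0b+2] := {0x7e,0xbd}
#4 dst[0x15+2] := {0x7b,0x1b}
query mem[0x23]=0x57, mem[0x0c]=0xbd, mem[0x17]=0x7e, mem[0x1b]=0xbd, mem[0x1c]=0x3d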